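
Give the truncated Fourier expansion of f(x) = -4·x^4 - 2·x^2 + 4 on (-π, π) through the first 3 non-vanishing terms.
(-184 + 32·π^2)·cos(x) + (10 - 8·π^2)·cos(2·x) - 4·π^4/5 - 2·π^2/3 + 4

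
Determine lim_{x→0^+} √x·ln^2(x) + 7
The product is a 0·∞ indeterminate form at x → 0⁺.
Rewrite the product as ln^2(x) / x^(-1/2) and apply L'Hôpital, or use the standard hierarchy x^(-1/2) ≫ |ln x|^2 as x → 0⁺.
The indeterminate product → 0, so the limit = 7.

Final answer: 7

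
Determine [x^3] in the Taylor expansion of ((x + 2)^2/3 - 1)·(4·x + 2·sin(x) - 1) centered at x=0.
Expand to order 3: ((x + 2)^2/3 - 1)·(4·x + 2·sin(x) - 1) = 17·x^3/9 + 23·x^2/3 + 2·x/3 - 1/3 + O(x^4).
The coefficient of x^3 is 17/9.

Final answer: 17/9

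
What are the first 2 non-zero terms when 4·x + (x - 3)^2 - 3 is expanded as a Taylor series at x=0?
6 - 2·x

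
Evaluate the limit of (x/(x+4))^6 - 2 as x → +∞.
As x → +∞: x/(x+4) = 1/(1 + 4/x) → 1, and the 6th power of a limit-1 base also → 1; with the additive constant, 1 - 2 = -1.
Limit = -1.

Final answer: -1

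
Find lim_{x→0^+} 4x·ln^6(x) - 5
The product is a 0·∞ indeterminate form at x → 0⁺.
Rewrite the product as 4·ln^6(x) / x^(-1) and apply L'Hôpital, or use the standard hierarchy x^(-1) ≫ |ln x|^6 as x → 0⁺.
The indeterminate product → 0, so the limit = -5.

Final answer: -5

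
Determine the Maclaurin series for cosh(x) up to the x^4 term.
x^4/24 + x^2/2 + 1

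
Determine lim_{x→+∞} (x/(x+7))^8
As x → +∞: x/(x+7) = 1/(1 + 7/x) → 1, and the 8th power of a limit-1 base also → 1.
Limit = 1.

Final answer: 1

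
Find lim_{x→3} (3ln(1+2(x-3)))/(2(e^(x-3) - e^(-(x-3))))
Both numerator and denominator → 0 as x → 3; this is a 0/0 indeterminate form.
Expand each to leading order near x = 3: numerator ~ 6·(x - 3), denominator ~ 4·(x - 3).
The limit of the ratio is 3/2.

Final answer: 3/2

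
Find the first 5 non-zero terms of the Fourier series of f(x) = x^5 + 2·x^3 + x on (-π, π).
(-36·π^2 + 2·π^4 + 218)·sin(x) + (-π^4 - 11/2 + 3·π^2)·sin(2·x) + (-4·π^2/27 + 62/81 + 2·π^4/3)·sin(3·x) + (-π^4/2 - 3·π^2/8 - 23/64)·sin(4·x) + (178/625 + 12·π^2/25 + 2·π^4/5)·sin(5·x)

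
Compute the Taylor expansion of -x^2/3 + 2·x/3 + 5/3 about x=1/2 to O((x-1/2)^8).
23/12 + (x - 1/2)/3 - (x - 1/2)^2/3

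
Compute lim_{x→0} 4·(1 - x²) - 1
Direct substitution at x = 0 gives 3.

Final answer: 3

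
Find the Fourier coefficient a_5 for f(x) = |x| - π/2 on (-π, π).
a_5 = (1/π) ∫_{-π}^{π} f(x)·cos(5x) dx.
Evaluate the integral (use parity and integration by parts as needed): a_5 = -4/(25·π).

Final answer: -4/(25·π)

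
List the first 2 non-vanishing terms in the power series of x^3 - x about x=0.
x^3 - x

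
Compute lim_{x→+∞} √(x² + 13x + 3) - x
This is an ∞ − ∞ indeterminate form.
Multiply and divide by the conjugate √(x²+13x + 3) + x; the x² terms cancel, leaving (13x + 3)/(√(x²+13x + 3)+x) → 13/2.
Limit = 13/2.

Final answer: 13/2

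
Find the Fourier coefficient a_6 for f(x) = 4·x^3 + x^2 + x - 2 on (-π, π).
a_6 = (1/π) ∫_{-π}^{π} f(x)·cos(6x) dx.
Evaluate the integral (use parity and integration by parts as needed): a_6 = 1/9.

Final answer: 1/9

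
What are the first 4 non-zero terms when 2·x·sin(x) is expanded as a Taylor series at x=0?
-x^8/2520 + x^6/60 - x^4/3 + 2·x^2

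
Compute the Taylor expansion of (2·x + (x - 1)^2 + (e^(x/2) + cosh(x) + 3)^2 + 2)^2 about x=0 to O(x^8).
985·x^7/288 + 6539·x^6/360 + 201·x^5/8 + 1349·x^4/12 + 365·x^3/3 + 445·x^2 + 280·x + 784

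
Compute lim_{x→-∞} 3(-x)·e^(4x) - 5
The product is a 0·∞ indeterminate form at x → -∞.
Rewrite the product as 3(-x) / e^(-4x) (an ∞/∞ form) and apply L'Hôpital, or use the standard hierarchy e^(4|x|) ≫ |(-x)| as x → -∞.
The indeterminate product → 0, so the limit = -5.

Final answer: -5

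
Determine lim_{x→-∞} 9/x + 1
Evaluate the dominant behaviour as x → -∞; each term tends to a finite value or vanishes.
Limit = 1.

Final answer: 1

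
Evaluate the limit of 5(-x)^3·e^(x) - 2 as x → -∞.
The product is a 0·∞ indeterminate form at x → -∞.
Rewrite the product as 5(-x)^3 / e^(-x) (an ∞/∞ form) and apply L'Hôpital, or use the standard hierarchy e^(|x|) ≫ |(-x)^3| as x → -∞.
The indeterminate product → 0, so the limit = -2.

Final answer: -2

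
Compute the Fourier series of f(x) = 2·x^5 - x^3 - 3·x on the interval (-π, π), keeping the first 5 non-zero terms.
(-82·π^2 + 4·π^4 + 486)·sin(x) + (-2·π^4 - 27/2 + 11·π^2)·sin(2·x) + (-98·π^2/27 + 34/81 + 4·π^4/3)·sin(3·x) + (-π^4 + 27/32 + 7·π^2/4)·sin(4·x) + (-26·π^2/25 - 594/625 + 4·π^4/5)·sin(5·x)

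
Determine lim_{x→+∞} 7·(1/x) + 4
Evaluate the dominant behaviour as x → +∞; each term tends to a finite value or vanishes.
Limit = 4.

Final answer: 4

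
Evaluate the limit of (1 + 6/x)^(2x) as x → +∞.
As x → +∞: write (1 + 6/x)^(2x) = ((1 + 6/x)^x)^2 → (e^6)^2 = e^12.
Limit = e^(12).

Final answer: e^(12)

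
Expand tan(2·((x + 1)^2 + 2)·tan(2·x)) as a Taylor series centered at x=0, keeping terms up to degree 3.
596·x^3 + 8·x^2 + 12·x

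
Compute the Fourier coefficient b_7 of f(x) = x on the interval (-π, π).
b_7 = (1/π) ∫_{-π}^{π} f(x)·sin(7x) dx.
Evaluate the integral (use parity and integration by parts as needed): b_7 = 2/7.

Final answer: 2/7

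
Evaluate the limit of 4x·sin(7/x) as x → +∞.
As x → +∞: let u = 7/x → 0⁺; then 4·x·sin(7/x) = 4·7·sin(u)/u → 4·7·1 = 28.
Limit = 28.

Final answer: 28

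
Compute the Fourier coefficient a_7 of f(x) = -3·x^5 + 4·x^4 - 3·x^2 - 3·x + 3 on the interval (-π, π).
a_7 = (1/π) ∫_{-π}^{π} f(x)·cos(7x) dx.
Evaluate the integral (use parity and integration by parts as needed): a_7 = 780/2401 - 32·π^2/49.

Final answer: 780/2401 - 32·π^2/49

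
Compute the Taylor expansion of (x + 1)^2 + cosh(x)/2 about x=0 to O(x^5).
x^4/48 + 5·x^2/4 + 2·x + 3/2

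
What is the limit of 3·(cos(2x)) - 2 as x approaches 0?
Direct substitution at x = 0 gives 1.

Final answer: 1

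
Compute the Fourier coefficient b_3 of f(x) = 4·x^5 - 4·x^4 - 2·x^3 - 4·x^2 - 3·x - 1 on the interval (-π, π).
b_3 = (1/π) ∫_{-π}^{π} f(x)·sin(3x) dx.
Evaluate the integral (use parity and integration by parts as needed): b_3 = -196·π^2/27 + 230/81 + 8·π^4/3.

Final answer: -196·π^2/27 + 230/81 + 8·π^4/3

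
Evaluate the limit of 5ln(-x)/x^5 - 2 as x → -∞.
The quotient is an ∞/∞ indeterminate form as x → -∞.
Compare growth rates of the dominant terms (exponentials ≫ polynomials ≫ logarithms), or apply L'Hôpital's rule; the quotient → 0.
Adding the constant: 0 - 2 = -2. Limit = -2.

Final answer: -2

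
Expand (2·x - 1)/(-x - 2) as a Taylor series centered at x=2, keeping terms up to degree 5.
-3/4 - 5·(x - 2)/16 + 5·(x - 2)^2/64 - 5·(x - 2)^3/256 + 5·(x - 2)^4/1024 - 5·(x - 2)^5/4096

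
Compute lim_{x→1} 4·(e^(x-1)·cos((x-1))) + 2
Direct substitution at x = 1 gives 6.

Final answer: 6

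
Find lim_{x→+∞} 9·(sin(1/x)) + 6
Evaluate the dominant behaviour as x → +∞; each term tends to a finite value or vanishes.
Limit = 6.

Final answer: 6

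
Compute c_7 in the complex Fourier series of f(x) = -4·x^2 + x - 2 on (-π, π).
Compute the real Fourier coefficients first: a_7 = 16/49, b_7 = 2/7.
Then c_7 = (a_7 − i·b_7)/2 = 8/49 - i/7.

Final answer: 8/49 - i/7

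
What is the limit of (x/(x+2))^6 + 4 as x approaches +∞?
As x → +∞: x/(x+2) = 1/(1 + 2/x) → 1, and the 6th power of a limit-1 base also → 1; with the additive constant, 1 + 4 = 5.
Limit = 5.

Final answer: 5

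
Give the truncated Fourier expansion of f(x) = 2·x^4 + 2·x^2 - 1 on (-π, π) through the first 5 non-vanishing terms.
(88 - 16·π^2)·cos(x) + (-4 + 4·π^2)·cos(2·x) + (8/27 - 16·π^2/9)·cos(3·x) + (1/8 + π^2)·cos(4·x) - 1 + 2·π^2/3 + 2·π^4/5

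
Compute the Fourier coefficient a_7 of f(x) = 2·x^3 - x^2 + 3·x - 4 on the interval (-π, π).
a_7 = (1/π) ∫_{-π}^{π} f(x)·cos(7x) dx.
Evaluate the integral (use parity and integration by parts as needed): a_7 = 4/49.

Final answer: 4/49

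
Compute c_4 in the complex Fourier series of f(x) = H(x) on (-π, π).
Compute the real Fourier coefficients first: a_4 = 0, b_4 = 0.
Then c_4 = (a_4 − i·b_4)/2 = 0.

Final answer: 0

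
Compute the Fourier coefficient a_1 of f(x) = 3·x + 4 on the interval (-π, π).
a_1 = (1/π) ∫_{-π}^{π} f(x)·cos(1x) dx.
Evaluate the integral (use parity and integration by parts as needed): a_1 = 0.

Final answer: 0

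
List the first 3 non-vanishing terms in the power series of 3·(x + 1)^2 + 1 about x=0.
3·x^2 + 6·x + 4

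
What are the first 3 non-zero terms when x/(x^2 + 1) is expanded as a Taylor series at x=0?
x^5 - x^3 + x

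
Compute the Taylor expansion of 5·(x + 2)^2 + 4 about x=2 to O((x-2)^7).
84 + 40·(x - 2) + 5·(x - 2)^2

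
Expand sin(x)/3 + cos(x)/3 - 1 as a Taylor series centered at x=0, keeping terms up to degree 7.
-x^7/15120 - x^6/2160 + x^5/360 + x^4/72 - x^3/18 - x^2/6 + x/3 - 2/3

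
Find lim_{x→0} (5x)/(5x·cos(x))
Both numerator and denominator → 0 as x → 0; this is a 0/0 indeterminate form.
Expand each to leading order near x = 0: numerator ~ 5·x, denominator ~ 5·x.
The limit of the ratio is 1.

Final answer: 1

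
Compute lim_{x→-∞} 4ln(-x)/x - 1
The quotient is an ∞/∞ indeterminate form as x → -∞.
Compare growth rates of the dominant terms (exponentials ≫ polynomials ≫ logarithms), or apply L'Hôpital's rule; the quotient → 0.
Adding the constant: 0 - 1 = -1. Limit = -1.

Final answer: -1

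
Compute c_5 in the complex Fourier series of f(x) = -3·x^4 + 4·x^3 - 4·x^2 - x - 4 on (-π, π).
Compute the real Fourier coefficients first: a_5 = 256/625 + 24·π^2/25, b_5 = -98/125 + 8·π^2/5.
Then c_5 = (a_5 − i·b_5)/2 = 128/625 + 12·π^2/25 - 4·i·π^2/5 + 49·i/125.

Final answer: 128/625 + 12·π^2/25 - 4·i·π^2/5 + 49·i/125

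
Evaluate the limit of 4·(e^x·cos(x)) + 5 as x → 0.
Direct substitution at x = 0 gives 9.

Final answer: 9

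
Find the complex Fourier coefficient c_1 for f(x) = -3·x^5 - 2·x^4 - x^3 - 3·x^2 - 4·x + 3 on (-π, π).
Compute the real Fourier coefficients first: a_1 = -84 + 16·π^2, b_1 = -716 - 6·π^4 + 118·π^2.
Then c_1 = (a_1 − i·b_1)/2 = -42 + 8·π^2 - 59·i·π^2 + 3·i·π^4 + 358·i.

Final answer: -42 + 8·π^2 - 59·i·π^2 + 3·i·π^4 + 358·i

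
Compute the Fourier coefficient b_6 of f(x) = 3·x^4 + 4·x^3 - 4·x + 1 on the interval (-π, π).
b_6 = (1/π) ∫_{-π}^{π} f(x)·sin(6x) dx.
Evaluate the integral (use parity and integration by parts as needed): b_6 = 14/9 - 4·π^2/3.

Final answer: 14/9 - 4·π^2/3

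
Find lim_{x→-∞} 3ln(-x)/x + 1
The quotient is an ∞/∞ indeterminate form as x → -∞.
Compare growth rates of the dominant terms (exponentials ≫ polynomials ≫ logarithms), or apply L'Hôpital's rule; the quotient → 0.
Adding the constant: 0 + 1 = 1. Limit = 1.

Final answer: 1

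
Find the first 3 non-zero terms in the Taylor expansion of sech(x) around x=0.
5·x^4/24 - x^2/2 + 1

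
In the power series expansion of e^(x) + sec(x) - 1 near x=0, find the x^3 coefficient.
Expand to order 3: e^(x) + sec(x) - 1 = x^3/6 + x^2 + x + 1 + O(x^4).
The coefficient of x^3 is 1/6.

Final answer: 1/6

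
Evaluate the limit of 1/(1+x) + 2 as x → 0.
Direct substitution at x = 0 gives 3.

Final answer: 3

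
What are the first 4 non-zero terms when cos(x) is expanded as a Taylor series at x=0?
-x^6/720 + x^4/24 - x^2/2 + 1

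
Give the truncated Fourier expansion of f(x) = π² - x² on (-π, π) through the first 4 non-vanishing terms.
4·cos(x) - cos(2·x) + 4·cos(3·x)/9 + 2·π^2/3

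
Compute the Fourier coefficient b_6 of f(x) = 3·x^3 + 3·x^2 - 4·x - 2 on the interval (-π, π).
b_6 = (1/π) ∫_{-π}^{π} f(x)·sin(6x) dx.
Evaluate the integral (use parity and integration by parts as needed): b_6 = 3/2 - π^2.

Final answer: 3/2 - π^2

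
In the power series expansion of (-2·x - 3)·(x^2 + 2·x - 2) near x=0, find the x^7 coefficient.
Expand to order 7: (-2·x - 3)·(x^2 + 2·x - 2) = -2·x^3 - 7·x^2 - 2·x + 6 + O(x^8).
The coefficient of x^7 is 0.

Final answer: 0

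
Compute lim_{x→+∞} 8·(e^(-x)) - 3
Evaluate the dominant behaviour as x → +∞; each term tends to a finite value or vanishes.
Limit = -3.

Final answer: -3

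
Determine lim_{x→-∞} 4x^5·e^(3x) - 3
The product is a 0·∞ indeterminate form at x → -∞.
Rewrite the product as 4x^5 / e^(-3x) (an ∞/∞ form) and apply L'Hôpital, or use the standard hierarchy e^(3|x|) ≫ |x^5| as x → -∞.
The indeterminate product → 0, so the limit = -3.

Final answer: -3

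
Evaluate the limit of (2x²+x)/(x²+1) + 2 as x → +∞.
Evaluate the dominant behaviour as x → +∞; each term tends to a finite value or vanishes.
Limit = 4.

Final answer: 4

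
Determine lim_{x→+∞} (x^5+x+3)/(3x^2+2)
This is an ∞/∞ indeterminate form as x → +∞.
Divide numerator and denominator by x^5 and let the lower-order terms vanish; the numerator's degree 5 exceeds the denominator's degree 2, so the quotient diverges.
Limit = ∞.

Final answer: ∞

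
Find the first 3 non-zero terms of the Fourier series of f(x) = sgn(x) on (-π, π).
4·sin(x)/π + 4·sin(3·x)/(3·π) + 4·sin(5·x)/(5·π)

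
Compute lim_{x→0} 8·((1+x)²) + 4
Direct substitution at x = 0 gives 12.

Final answer: 12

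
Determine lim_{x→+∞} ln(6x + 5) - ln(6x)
This is an ∞ − ∞ indeterminate form.
Combine the logarithms: ln(6x+5) − ln(6x) = ln((6x+5)/(6x)) = ln(1 + 5/(6x)) → ln(1) = 0.
Limit = 0.

Final answer: 0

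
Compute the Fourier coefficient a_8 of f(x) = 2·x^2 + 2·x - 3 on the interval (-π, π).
a_8 = (1/π) ∫_{-π}^{π} f(x)·cos(8x) dx.
Evaluate the integral (use parity and integration by parts as needed): a_8 = 1/8.

Final answer: 1/8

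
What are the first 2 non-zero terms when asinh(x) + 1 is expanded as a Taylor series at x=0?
x + 1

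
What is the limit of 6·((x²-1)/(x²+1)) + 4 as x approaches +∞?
Evaluate the dominant behaviour as x → +∞; each term tends to a finite value or vanishes.
Limit = 10.

Final answer: 10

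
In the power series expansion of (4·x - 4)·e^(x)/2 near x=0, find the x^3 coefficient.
Expand to order 3: (4·x - 4)·e^(x)/2 = 2·x^3/3 + x^2 - 2 + O(x^4).
The coefficient of x^3 is 2/3.

Final answer: 2/3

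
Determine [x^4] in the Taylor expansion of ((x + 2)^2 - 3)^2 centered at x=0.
Expand to order 4: ((x + 2)^2 - 3)^2 = x^4 + 8·x^3 + 18·x^2 + 8·x + 1 + O(x^5).
The coefficient of x^4 is 1.

Final answer: 1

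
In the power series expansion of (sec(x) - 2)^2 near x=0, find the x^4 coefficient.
Expand to order 4: (sec(x) - 2)^2 = -x^4/6 - x^2 + 1 + O(x^5).
The coefficient of x^4 is -1/6.

Final answer: -1/6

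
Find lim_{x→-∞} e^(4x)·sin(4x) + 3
Evaluate the dominant behaviour as x → -∞; each term tends to a finite value or vanishes.
Limit = 3.

Final answer: 3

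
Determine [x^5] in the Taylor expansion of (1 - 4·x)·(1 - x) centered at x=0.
Expand to order 5: (1 - 4·x)·(1 - x) = 4·x^2 - 5·x + 1 + O(x^6).
The coefficient of x^5 is 0.

Final answer: 0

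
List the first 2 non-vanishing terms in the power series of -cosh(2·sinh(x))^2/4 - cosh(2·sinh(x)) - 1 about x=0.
-3·x^2 - 9/4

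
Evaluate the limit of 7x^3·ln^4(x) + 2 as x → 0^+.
The product is a 0·∞ indeterminate form at x → 0⁺.
Rewrite the product as 7·ln^4(x) / x^(-3) and apply L'Hôpital, or use the standard hierarchy x^(-3) ≫ |ln x|^4 as x → 0⁺.
The indeterminate product → 0, so the limit = 2.

Final answer: 2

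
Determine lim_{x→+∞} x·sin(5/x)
As x → +∞: let u = 5/x → 0⁺; then x·sin(5/x) = 5·sin(u)/u → 5·1 = 5.
Limit = 5.

Final answer: 5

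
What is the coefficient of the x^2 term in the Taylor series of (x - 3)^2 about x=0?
Expand to order 2: (x - 3)^2 = x^2 - 6·x + 9 + O(x^3).
The coefficient of x^2 is 1.

Final answer: 1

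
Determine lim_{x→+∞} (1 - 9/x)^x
As x → +∞: this is the defining limit (1 - 9/x)^x → e^(-9).
Limit = e^(-9).

Final answer: e^(-9)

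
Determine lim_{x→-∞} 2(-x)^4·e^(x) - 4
The product is a 0·∞ indeterminate form at x → -∞.
Rewrite the product as 2(-x)^4 / e^(-x) (an ∞/∞ form) and apply L'Hôpital, or use the standard hierarchy e^(|x|) ≫ |(-x)^4| as x → -∞.
The indeterminate product → 0, so the limit = -4.

Final answer: -4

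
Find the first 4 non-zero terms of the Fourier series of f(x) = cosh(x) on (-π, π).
-cos(x)·sinh(π)/π + 2·cos(2·x)·sinh(π)/(5·π) - cos(3·x)·sinh(π)/(5·π) + sinh(π)/π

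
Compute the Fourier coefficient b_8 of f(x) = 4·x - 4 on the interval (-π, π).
b_8 = (1/π) ∫_{-π}^{π} f(x)·sin(8x) dx.
Evaluate the integral (use parity and integration by parts as needed): b_8 = -1.

Final answer: -1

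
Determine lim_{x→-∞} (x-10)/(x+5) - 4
Evaluate the dominant behaviour as x → -∞; each term tends to a finite value or vanishes.
Limit = -3.

Final answer: -3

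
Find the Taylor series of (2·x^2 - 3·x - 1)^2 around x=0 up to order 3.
-12·x^3 + 5·x^2 + 6·x + 1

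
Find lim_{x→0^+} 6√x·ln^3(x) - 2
The product is a 0·∞ indeterminate form at x → 0⁺.
Rewrite the product as 6·ln^3(x) / x^(-1/2) and apply L'Hôpital, or use the standard hierarchy x^(-1/2) ≫ |ln x|^3 as x → 0⁺.
The indeterminate product → 0, so the limit = -2.

Final answer: -2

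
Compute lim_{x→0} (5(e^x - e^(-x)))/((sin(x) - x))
Both numerator and denominator → 0 as x → 0; this is a 0/0 indeterminate form.
Expand each to leading order near x = 0: numerator ~ 10·x, denominator ~ -x^3/6.
The limit of the ratio is -∞.

Final answer: -∞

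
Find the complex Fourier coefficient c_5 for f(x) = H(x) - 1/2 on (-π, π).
Compute the real Fourier coefficients first: a_5 = 0, b_5 = 2/(5·π).
Then c_5 = (a_5 − i·b_5)/2 = -i/(5·π).

Final answer: -i/(5·π)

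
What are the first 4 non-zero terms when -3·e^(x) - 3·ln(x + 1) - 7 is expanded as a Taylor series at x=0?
5·x^4/8 - 3·x^3/2 - 6·x - 10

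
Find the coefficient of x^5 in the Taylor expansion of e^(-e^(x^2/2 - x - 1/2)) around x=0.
Expand to order 5: e^(-e^(x^2/2 - x - 1/2)) = x^5·(-13·e^(-1 - e^(-1/2))/12 - e^(-2 - e^(-1/2))/6 + e^(-5/2 - e^(-1/2))/120 + 13·e^(-e^(-1/2) - 1/2)/60 + 5·e^(-3/2 - e^(-1/2))/6) + x^4·(-5·e^(-e^(-1/2) - 1/2)/12 - e^(-3/2 - e^(-1/2))/2 + e^(-2 - e^(-1/2))/24 + 7·e^(-1 - e^(-1/2))/6) + x^3·(-e^(-1 - e^(-1/2)) + e^(-3/2 - e^(-1/2))/6 + 2·e^(-e^(-1/2) - 1/2)/3) + x^2·(-e^(-e^(-1/2) - 1/2) + e^(-1 - e^(-1/2))/2) + x·e^(-e^(-1/2) - 1/2) + e^(-e^(-1/2)) + O(x^6).
The coefficient of x^5 is -13·e^(-1 - e^(-1/2))/12 - e^(-2 - e^(-1/2))/6 + e^(-5/2 - e^(-1/2))/120 + 13·e^(-e^(-1/2) - 1/2)/60 + 5·e^(-3/2 - e^(-1/2))/6.

Final answer: -13·e^(-1 - e^(-1/2))/12 - e^(-2 - e^(-1/2))/6 + e^(-5/2 - e^(-1/2))/120 + 13·e^(-e^(-1/2) - 1/2)/60 + 5·e^(-3/2 - e^(-1/2))/6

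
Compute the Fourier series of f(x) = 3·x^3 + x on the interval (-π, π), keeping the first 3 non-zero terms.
(-34 + 6·π^2)·sin(x) + (7/2 - 3·π^2)·sin(2·x) + (-2/3 + 2·π^2)·sin(3·x)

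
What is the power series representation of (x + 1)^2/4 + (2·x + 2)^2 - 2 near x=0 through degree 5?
17·x^2/4 + 17·x/2 + 9/4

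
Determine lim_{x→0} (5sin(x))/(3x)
Both numerator and denominator → 0 as x → 0; this is a 0/0 indeterminate form.
Expand each to leading order near x = 0: numerator ~ 5·x, denominator ~ 3·x.
The limit of the ratio is 5/3.

Final answer: 5/3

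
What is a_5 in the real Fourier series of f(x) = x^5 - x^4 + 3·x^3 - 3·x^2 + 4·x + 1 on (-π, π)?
a_5 = (1/π) ∫_{-π}^{π} f(x)·cos(5x) dx.
Evaluate the integral (use parity and integration by parts as needed): a_5 = 252/625 + 8·π^2/25.

Final answer: 252/625 + 8·π^2/25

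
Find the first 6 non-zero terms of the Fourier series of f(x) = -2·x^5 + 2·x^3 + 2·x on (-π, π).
(-500 - 4·π^4 + 84·π^2)·sin(x) + (-12·π^2 + 16 + 2·π^4)·sin(2·x) + (-4·π^4/3 - 124/81 + 116·π^2/27)·sin(3·x) + (-9·π^2/4 - 5/32 + π^4)·sin(4·x) + (-4·π^4/5 + 284/625 + 36·π^2/25)·sin(5·x) + (-28·π^2/27 - 40/81 + 2·π^4/3)·sin(6·x)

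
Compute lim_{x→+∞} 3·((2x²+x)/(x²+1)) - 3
Evaluate the dominant behaviour as x → +∞; each term tends to a finite value or vanishes.
Limit = 3.

Final answer: 3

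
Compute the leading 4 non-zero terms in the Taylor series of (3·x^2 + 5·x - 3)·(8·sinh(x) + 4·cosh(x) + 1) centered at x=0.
30·x^3 + 49·x^2 + x - 15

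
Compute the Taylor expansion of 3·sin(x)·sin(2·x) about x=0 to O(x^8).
91·x^6/60 - 5·x^4 + 6·x^2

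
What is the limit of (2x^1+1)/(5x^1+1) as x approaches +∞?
This is an ∞/∞ indeterminate form as x → +∞.
Divide numerator and denominator by x and let the lower-order terms vanish; the leading terms give 2/5.
Limit = 2/5.

Final answer: 2/5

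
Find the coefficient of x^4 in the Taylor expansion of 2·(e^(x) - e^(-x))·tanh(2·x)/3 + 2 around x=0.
Expand to order 4: 2·(e^(x) - e^(-x))·tanh(2·x)/3 + 2 = -28·x^4/9 + 8·x^2/3 + 2 + O(x^5).
The coefficient of x^4 is -28/9.

Final answer: -28/9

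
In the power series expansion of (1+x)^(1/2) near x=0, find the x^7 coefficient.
Expand to order 7: (1+x)^(1/2) = 33·x^7/2048 - 21·x^6/1024 + 7·x^5/256 - 5·x^4/128 + x^3/16 - x^2/8 + x/2 + 1 + O(x^8).
The coefficient of x^7 is 33/2048.

Final answer: 33/2048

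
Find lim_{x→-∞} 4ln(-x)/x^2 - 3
The quotient is an ∞/∞ indeterminate form as x → -∞.
Compare growth rates of the dominant terms (exponentials ≫ polynomials ≫ logarithms), or apply L'Hôpital's rule; the quotient → 0.
Adding the constant: 0 - 3 = -3. Limit = -3.

Final answer: -3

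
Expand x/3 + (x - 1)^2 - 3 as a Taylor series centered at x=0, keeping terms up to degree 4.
x^2 - 5·x/3 - 2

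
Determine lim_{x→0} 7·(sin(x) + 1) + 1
Direct substitution at x = 0 gives 8.

Final answer: 8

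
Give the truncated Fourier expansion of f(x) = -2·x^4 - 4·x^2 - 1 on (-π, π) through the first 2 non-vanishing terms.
(-80 + 16·π^2)·cos(x) - 2·π^4/5 - 4·π^2/3 - 1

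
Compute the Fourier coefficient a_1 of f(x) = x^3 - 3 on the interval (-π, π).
a_1 = (1/π) ∫_{-π}^{π} f(x)·cos(1x) dx.
Evaluate the integral (use parity and integration by parts as needed): a_1 = 0.

Final answer: 0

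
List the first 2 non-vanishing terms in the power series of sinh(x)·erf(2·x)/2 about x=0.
-7·x^4/(3·√(π)) + 2·x^2/√(π)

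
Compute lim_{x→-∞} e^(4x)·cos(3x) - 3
Evaluate the dominant behaviour as x → -∞; each term tends to a finite value or vanishes.
Limit = -3.

Final answer: -3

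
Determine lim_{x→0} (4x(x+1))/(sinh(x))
Both numerator and denominator → 0 as x → 0; this is a 0/0 indeterminate form.
Expand each to leading order near x = 0: numerator ~ 4·x, denominator ~ x.
The limit of the ratio is 4.

Final answer: 4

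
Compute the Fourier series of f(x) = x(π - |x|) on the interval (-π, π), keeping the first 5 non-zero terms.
8·sin(x)/π + 8·sin(3·x)/(27·π) + 8·sin(5·x)/(125·π) + 8·sin(7·x)/(343·π) + 8·sin(9·x)/(729·π)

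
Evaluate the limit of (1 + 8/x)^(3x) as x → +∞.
As x → +∞: write (1 + 8/x)^(3x) = ((1 + 8/x)^x)^3 → (e^8)^3 = e^24.
Limit = e^(24).

Final answer: e^(24)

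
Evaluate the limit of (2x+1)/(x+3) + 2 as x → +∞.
Evaluate the dominant behaviour as x → +∞; each term tends to a finite value or vanishes.
Limit = 4.

Final answer: 4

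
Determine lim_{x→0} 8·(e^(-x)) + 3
Direct substitution at x = 0 gives 11.

Final answer: 11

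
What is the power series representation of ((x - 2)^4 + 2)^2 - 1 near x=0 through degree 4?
1124·x^4 - 1824·x^3 + 1888·x^2 - 1152·x + 323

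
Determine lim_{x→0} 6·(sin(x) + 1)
Direct substitution at x = 0 gives 6.

Final answer: 6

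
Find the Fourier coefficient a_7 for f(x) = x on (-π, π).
a_7 = (1/π) ∫_{-π}^{π} f(x)·cos(7x) dx.
Evaluate the integral (use parity and integration by parts as needed): a_7 = 0.

Final answer: 0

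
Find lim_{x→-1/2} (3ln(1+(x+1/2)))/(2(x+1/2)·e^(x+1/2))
Both numerator and denominator → 0 as x → -1/2; this is a 0/0 indeterminate form.
Expand each to leading order near x = -1/2: numerator ~ 3·(x + 1/2), denominator ~ 2·(x + 1/2).
The limit of the ratio is 3/2.

Final answer: 3/2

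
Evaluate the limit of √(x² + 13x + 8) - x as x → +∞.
This is an ∞ − ∞ indeterminate form.
Multiply and divide by the conjugate √(x²+13x + 8) + x; the x² terms cancel, leaving (13x + 8)/(√(x²+13x + 8)+x) → 13/2.
Limit = 13/2.

Final answer: 13/2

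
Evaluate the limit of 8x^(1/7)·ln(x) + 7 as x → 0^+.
The product is a 0·∞ indeterminate form at x → 0⁺.
Rewrite the product as 8·ln(x) / x^(-1/7) and apply L'Hôpital, or use the standard hierarchy x^(-1/7) ≫ |ln x| as x → 0⁺.
The indeterminate product → 0, so the limit = 7.

Final answer: 7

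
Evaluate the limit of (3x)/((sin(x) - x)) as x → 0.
Both numerator and denominator → 0 as x → 0; this is a 0/0 indeterminate form.
Expand each to leading order near x = 0: numerator ~ 3·x, denominator ~ -x^3/6.
The limit of the ratio is -∞.

Final answer: -∞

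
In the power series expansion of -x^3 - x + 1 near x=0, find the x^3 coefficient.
Expand to order 3: -x^3 - x + 1 = -x^3 - x + 1 + O(x^4).
The coefficient of x^3 is -1.

Final answer: -1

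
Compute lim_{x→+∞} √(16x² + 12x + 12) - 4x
As x → +∞: multiply by the conjugate to get (12x+12)/(√(16x²+12x+12)+4x); the denominator ~ 8x, so the limit is 12/8 = 3/2.
Limit = 3/2.

Final answer: 3/2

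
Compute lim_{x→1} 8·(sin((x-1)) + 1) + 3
Direct substitution at x = 1 gives 11.

Final answer: 11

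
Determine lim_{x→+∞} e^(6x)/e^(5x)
This is an ∞/∞ indeterminate form as x → +∞.
Rewrite e^(6x)/e^(5x) = e^((6−5)x) = e^(x); the exponent coefficient is 1 > 0 so e^(x) → ∞.
Limit = ∞.

Final answer: ∞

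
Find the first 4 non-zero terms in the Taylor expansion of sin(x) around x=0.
-x^7/5040 + x^5/120 - x^3/6 + x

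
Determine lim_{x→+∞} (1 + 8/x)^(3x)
As x → +∞: write (1 + 8/x)^(3x) = ((1 + 8/x)^x)^3 → (e^8)^3 = e^24.
Limit = e^(24).

Final answer: e^(24)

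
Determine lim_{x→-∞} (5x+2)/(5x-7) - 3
Evaluate the dominant behaviour as x → -∞; each term tends to a finite value or vanishes.
Limit = -2.

Final answer: -2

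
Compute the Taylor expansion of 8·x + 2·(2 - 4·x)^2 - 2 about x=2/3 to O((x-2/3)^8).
38/9 + 56·(x - 2/3)/3 + 32·(x - 2/3)^2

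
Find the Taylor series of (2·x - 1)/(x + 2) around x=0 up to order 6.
-5·x^6/128 + 5·x^5/64 - 5·x^4/32 + 5·x^3/16 - 5·x^2/8 + 5·x/4 - 1/2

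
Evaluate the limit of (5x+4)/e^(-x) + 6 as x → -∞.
The quotient is an ∞/∞ indeterminate form as x → -∞.
Compare growth rates of the dominant terms (exponentials ≫ polynomials ≫ logarithms), or apply L'Hôpital's rule; the quotient → 0.
Adding the constant: 0 + 6 = 6. Limit = 6.

Final answer: 6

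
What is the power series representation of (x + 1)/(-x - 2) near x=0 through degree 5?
-x^5/64 + x^4/32 - x^3/16 + x^2/8 - x/4 - 1/2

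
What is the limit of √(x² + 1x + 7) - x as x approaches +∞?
This is an ∞ − ∞ indeterminate form.
Multiply and divide by the conjugate √(x²+1x + 7) + x; the x² terms cancel, leaving (1x + 7)/(√(x²+1x + 7)+x) → 1/2.
Limit = 1/2.

Final answer: 1/2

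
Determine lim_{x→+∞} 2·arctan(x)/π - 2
Evaluate the dominant behaviour as x → +∞; each term tends to a finite value or vanishes.
Limit = -1.

Final answer: -1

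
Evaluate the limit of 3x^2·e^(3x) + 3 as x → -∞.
The product is a 0·∞ indeterminate form at x → -∞.
Rewrite the product as 3x^2 / e^(-3x) (an ∞/∞ form) and apply L'Hôpital, or use the standard hierarchy e^(3|x|) ≫ |x^2| as x → -∞.
The indeterminate product → 0, so the limit = 3.

Final answer: 3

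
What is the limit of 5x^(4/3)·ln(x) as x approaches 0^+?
This is a 0·∞ indeterminate form at x → 0⁺.
Rewrite the product as 5·ln(x) / x^(-4/3) and apply L'Hôpital, or use the standard hierarchy x^(-4/3) ≫ |ln x| as x → 0⁺.
The indeterminate product → 0, so the limit = 0.

Final answer: 0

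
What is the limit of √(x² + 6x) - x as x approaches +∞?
This is an ∞ − ∞ indeterminate form.
Multiply and divide by the conjugate √(x²+6x) + x; the x² terms cancel, leaving (6x)/(√(x²+6x)+x) → 6/2 = 3.
Limit = 3.

Final answer: 3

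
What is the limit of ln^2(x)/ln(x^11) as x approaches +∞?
This is an ∞/∞ indeterminate form as x → +∞.
Write ln(x^11) = 11·ln(x), reducing the quotient to ln(x)/11 → ∞.
Limit = ∞.

Final answer: ∞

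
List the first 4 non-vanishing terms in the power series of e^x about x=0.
x^3/6 + x^2/2 + x + 1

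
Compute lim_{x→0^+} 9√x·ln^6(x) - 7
The product is a 0·∞ indeterminate form at x → 0⁺.
Rewrite the product as 9·ln^6(x) / x^(-1/2) and apply L'Hôpital, or use the standard hierarchy x^(-1/2) ≫ |ln x|^6 as x → 0⁺.
The indeterminate product → 0, so the limit = -7.

Final answer: -7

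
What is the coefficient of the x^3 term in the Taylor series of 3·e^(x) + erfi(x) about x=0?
Expand to order 3: 3·e^(x) + erfi(x) = x^3·(2/(3·√(π)) + 1/2) + 3·x^2/2 + x·(2/√(π) + 3) + 3 + O(x^4).
The coefficient of x^3 is 2/(3·√(π)) + 1/2.

Final answer: 2/(3·√(π)) + 1/2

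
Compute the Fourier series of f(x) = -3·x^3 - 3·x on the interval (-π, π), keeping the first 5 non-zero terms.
(30 - 6·π^2)·sin(x) + (-3/2 + 3·π^2)·sin(2·x) + (-2·π^2 - 2/3)·sin(3·x) + (15/16 + 3·π^2/2)·sin(4·x) + (-6·π^2/5 - 114/125)·sin(5·x)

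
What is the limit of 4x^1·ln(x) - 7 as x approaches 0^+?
The product is a 0·∞ indeterminate form at x → 0⁺.
Rewrite the product as 4·ln(x) / x^(-1) and apply L'Hôpital, or use the standard hierarchy x^(-1) ≫ |ln x| as x → 0⁺.
The indeterminate product → 0, so the limit = -7.

Final answer: -7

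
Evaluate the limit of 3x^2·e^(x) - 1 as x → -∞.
The product is a 0·∞ indeterminate form at x → -∞.
Rewrite the product as 3x^2 / e^(-x) (an ∞/∞ form) and apply L'Hôpital, or use the standard hierarchy e^(|x|) ≫ |x^2| as x → -∞.
The indeterminate product → 0, so the limit = -1.

Final answer: -1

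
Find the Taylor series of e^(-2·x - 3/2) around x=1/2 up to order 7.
e^(-5/2) - 2·e^(-5/2)·(x - 1/2) + 2·e^(-5/2)·(x - 1/2)^2 - 4·e^(-5/2)·(x - 1/2)^3/3 + 2·e^(-5/2)·(x - 1/2)^4/3 - 4·e^(-5/2)·(x - 1/2)^5/15 + 4·e^(-5/2)·(x - 1/2)^6/45 - 8·e^(-5/2)·(x - 1/2)^7/315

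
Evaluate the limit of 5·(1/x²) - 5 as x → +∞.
Evaluate the dominant behaviour as x → +∞; each term tends to a finite value or vanishes.
Limit = -5.

Final answer: -5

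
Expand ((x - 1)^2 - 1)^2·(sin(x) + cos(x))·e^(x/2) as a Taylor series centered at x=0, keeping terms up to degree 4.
-9·x^4/2 + 2·x^3 + 4·x^2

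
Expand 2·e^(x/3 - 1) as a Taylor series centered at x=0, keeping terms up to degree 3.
x^3·e^(-1)/81 + x^2·e^(-1)/9 + 2·x·e^(-1)/3 + 2·e^(-1)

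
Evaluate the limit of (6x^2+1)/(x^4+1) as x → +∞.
This is an ∞/∞ indeterminate form as x → +∞.
Divide numerator and denominator by x^4 and let the lower-order terms vanish; the numerator's degree 2 is below the denominator's degree 4, so the quotient → 0.
Limit = 0.

Final answer: 0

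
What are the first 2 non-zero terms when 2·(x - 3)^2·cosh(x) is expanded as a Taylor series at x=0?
18 - 12·x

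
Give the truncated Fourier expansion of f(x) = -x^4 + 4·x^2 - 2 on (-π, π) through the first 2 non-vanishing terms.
(-64 + 8·π^2)·cos(x) - π^4/5 - 2 + 4·π^2/3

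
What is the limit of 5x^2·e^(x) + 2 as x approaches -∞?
The product is a 0·∞ indeterminate form at x → -∞.
Rewrite the product as 5x^2 / e^(-x) (an ∞/∞ form) and apply L'Hôpital, or use the standard hierarchy e^(|x|) ≫ |x^2| as x → -∞.
The indeterminate product → 0, so the limit = 2.

Final answer: 2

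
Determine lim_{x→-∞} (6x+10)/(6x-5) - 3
Evaluate the dominant behaviour as x → -∞; each term tends to a finite value or vanishes.
Limit = -2.

Final answer: -2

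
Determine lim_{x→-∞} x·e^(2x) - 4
The product is a 0·∞ indeterminate form at x → -∞.
Rewrite the product as x / e^(-2x) (an ∞/∞ form) and apply L'Hôpital, or use the standard hierarchy e^(2|x|) ≫ |x| as x → -∞.
The indeterminate product → 0, so the limit = -4.

Final answer: -4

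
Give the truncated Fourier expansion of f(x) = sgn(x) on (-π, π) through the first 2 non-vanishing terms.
4·sin(x)/π + 4·sin(3·x)/(3·π)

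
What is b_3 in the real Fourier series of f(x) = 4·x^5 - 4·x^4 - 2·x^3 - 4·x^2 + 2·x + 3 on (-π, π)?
b_3 = (1/π) ∫_{-π}^{π} f(x)·sin(3x) dx.
Evaluate the integral (use parity and integration by parts as needed): b_3 = -196·π^2/27 + 500/81 + 8·π^4/3.

Final answer: -196·π^2/27 + 500/81 + 8·π^4/3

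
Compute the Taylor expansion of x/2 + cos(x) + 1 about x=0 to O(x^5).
x^4/24 - x^2/2 + x/2 + 2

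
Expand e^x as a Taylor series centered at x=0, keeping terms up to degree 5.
x^5/120 + x^4/24 + x^3/6 + x^2/2 + x + 1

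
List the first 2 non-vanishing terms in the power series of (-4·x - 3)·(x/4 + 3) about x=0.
-51·x/4 - 9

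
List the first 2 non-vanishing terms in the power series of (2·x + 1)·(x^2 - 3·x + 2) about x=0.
x + 2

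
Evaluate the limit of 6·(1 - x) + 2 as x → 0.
Direct substitution at x = 0 gives 8.

Final answer: 8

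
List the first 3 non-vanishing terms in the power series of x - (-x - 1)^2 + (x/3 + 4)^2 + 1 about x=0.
-8·x^2/9 + 5·x/3 + 16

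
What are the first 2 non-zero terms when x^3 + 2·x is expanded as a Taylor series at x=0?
x^3 + 2·x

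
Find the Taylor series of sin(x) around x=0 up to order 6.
x^5/120 - x^3/6 + x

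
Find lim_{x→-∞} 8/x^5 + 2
Evaluate the dominant behaviour as x → -∞; each term tends to a finite value or vanishes.
Limit = 2.

Final answer: 2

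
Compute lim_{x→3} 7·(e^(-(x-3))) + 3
Direct substitution at x = 3 gives 10.

Final answer: 10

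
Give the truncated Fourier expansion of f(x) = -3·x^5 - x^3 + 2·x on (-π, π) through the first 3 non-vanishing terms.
(-704 - 6·π^4 + 118·π^2)·sin(x) + (-14·π^2 + 19 + 3·π^4)·sin(2·x) + (-2·π^4 - 32/27 + 34·π^2/9)·sin(3·x)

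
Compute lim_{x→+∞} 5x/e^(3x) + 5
The quotient is an ∞/∞ indeterminate form as x → +∞.
The exponential denominator e^(3x) dominates the polynomial numerator (e^x ≫ x as x → ∞), so the quotient → 0.
Adding the constant: 0 + 5 = 5. Limit = 5.

Final answer: 5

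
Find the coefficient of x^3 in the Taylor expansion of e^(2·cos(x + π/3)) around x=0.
Expand to order 3: e^(2·cos(x + π/3)) = √(3)·e·x^3/6 + e·x^2 - √(3)·e·x + e + O(x^4).
The coefficient of x^3 is √(3)·e/6.

Final answer: √(3)·e/6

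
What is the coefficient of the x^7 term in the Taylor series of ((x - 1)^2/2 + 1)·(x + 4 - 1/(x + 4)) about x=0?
Expand to order 7: ((x - 1)^2/2 + 1)·(x + 4 - 1/(x + 4)) = 27·x^7/131072 - 27·x^6/32768 + 27·x^5/8192 - 27·x^4/2048 + 283·x^3/512 + 101·x^2/128 - 69·x/32 + 45/8 + O(x^8).
The coefficient of x^7 is 27/131072.

Final answer: 27/131072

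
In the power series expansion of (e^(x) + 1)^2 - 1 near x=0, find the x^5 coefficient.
Expand to order 5: (e^(x) + 1)^2 - 1 = 17·x^5/60 + 3·x^4/4 + 5·x^3/3 + 3·x^2 + 4·x + 3 + O(x^6).
The coefficient of x^5 is 17/60.

Final answer: 17/60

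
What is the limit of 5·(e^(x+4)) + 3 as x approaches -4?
Direct substitution at x = -4 gives 8.

Final answer: 8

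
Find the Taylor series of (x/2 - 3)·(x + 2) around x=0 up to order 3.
x^2/2 - 2·x - 6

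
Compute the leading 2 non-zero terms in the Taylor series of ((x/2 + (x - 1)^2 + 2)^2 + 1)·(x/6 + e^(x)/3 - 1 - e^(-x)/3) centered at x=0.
52·x/3 - 10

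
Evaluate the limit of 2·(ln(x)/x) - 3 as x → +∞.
Evaluate the dominant behaviour as x → +∞; each term tends to a finite value or vanishes.
Limit = -3.

Final answer: -3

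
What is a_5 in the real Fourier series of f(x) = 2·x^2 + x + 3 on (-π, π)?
a_5 = (1/π) ∫_{-π}^{π} f(x)·cos(5x) dx.
Evaluate the integral (use parity and integration by parts as needed): a_5 = -8/25.

Final answer: -8/25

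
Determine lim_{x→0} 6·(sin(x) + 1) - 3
Direct substitution at x = 0 gives 3.

Final answer: 3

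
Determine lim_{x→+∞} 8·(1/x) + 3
Evaluate the dominant behaviour as x → +∞; each term tends to a finite value or vanishes.
Limit = 3.

Final answer: 3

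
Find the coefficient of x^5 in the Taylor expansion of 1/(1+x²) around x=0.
Expand to order 5: 1/(1+x²) = x^4 - x^2 + 1 + O(x^6).
The coefficient of x^5 is 0.

Final answer: 0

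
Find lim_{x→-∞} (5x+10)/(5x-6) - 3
Evaluate the dominant behaviour as x → -∞; each term tends to a finite value or vanishes.
Limit = -2.

Final answer: -2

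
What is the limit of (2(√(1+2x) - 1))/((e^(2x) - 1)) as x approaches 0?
Both numerator and denominator → 0 as x → 0; this is a 0/0 indeterminate form.
Expand each to leading order near x = 0: numerator ~ 2·x, denominator ~ 2·x.
The limit of the ratio is 1.

Final answer: 1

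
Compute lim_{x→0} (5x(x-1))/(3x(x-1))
Both numerator and denominator → 0 as x → 0; this is a 0/0 indeterminate form.
Expand each to leading order near x = 0: numerator ~ -5·x, denominator ~ -3·x.
The limit of the ratio is 5/3.

Final answer: 5/3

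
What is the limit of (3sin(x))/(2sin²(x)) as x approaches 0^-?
Both numerator and denominator → 0 as x → 0^-; this is a 0/0 indeterminate form.
Expand each to leading order near x = 0: numerator ~ 3·x, denominator ~ 2·x^2.
The limit of the ratio is -∞.

Final answer: -∞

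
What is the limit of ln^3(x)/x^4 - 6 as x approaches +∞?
The quotient is an ∞/∞ indeterminate form as x → +∞.
The polynomial denominator x^4 dominates the logarithmic numerator (any positive power of x ≫ ln^3(x) as x → ∞), so the quotient → 0.
Adding the constant: 0 - 6 = -6. Limit = -6.

Final answer: -6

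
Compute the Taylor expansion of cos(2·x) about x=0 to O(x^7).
-4·x^6/45 + 2·x^4/3 - 2·x^2 + 1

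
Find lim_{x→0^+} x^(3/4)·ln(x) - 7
The product is a 0·∞ indeterminate form at x → 0⁺.
Rewrite the product as ln(x) / x^(-3/4) and apply L'Hôpital, or use the standard hierarchy x^(-3/4) ≫ |ln x| as x → 0⁺.
The indeterminate product → 0, so the limit = -7.

Final answer: -7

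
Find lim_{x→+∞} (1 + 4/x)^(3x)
As x → +∞: write (1 + 4/x)^(3x) = ((1 + 4/x)^x)^3 → (e^4)^3 = e^12.
Limit = e^(12).

Final answer: e^(12)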